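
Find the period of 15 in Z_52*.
Powers of 15 mod 52: 15^1≡15, 15^2≡17, 15^3≡47, 15^4≡29, 15^5≡19, 15^6≡25, 15^7≡11, 15^8≡9, 15^9≡31, 15^10≡49, 15^11≡7, 15^12≡1. ord_52(15) = 12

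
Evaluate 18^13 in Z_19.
By repeated squaring (mod 19): 18^{1}≡18, 18^{2}≡1, 18^{4}≡1, 18^{8}≡1. Then 18^{13} = 18^{8+4+1} ≡ 1 × 1 × 18 ≡ 18 (mod 19)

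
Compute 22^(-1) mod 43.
Since 43 is prime, by Fermat 22^(-1) ≡ 22^{41} ≡ 2 mod 43. Verify: 22 × 2 = 44 ≡ 1 mod 43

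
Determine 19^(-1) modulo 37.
Since 37 is prime, by Fermat 19^(-1) ≡ 19^{35} ≡ 2 (mod 37). Verify: 19 × 2 = 38 ≡ 1 (mod 37)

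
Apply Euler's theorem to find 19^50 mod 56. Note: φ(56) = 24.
By Euler: 19^{24} ≡ 1 mod 56 since gcd(19, 56) = 1. 50 = 2×24 + 2. So 19^{50} ≡ 19^{2} ≡ 25 mod 56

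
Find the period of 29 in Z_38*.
Powers of 29 mod 38: 29^1≡29, 29^2≡5, 29^3≡31, 29^4≡25, 29^5≡3, 29^6≡11, 29^7≡15, 29^8≡17, 29^9≡37, 29^10≡9, 29^11≡33, 29^12≡7, 29^13≡13, 29^14≡35, 29^15≡27, 29^16≡23, 29^17≡21, 29^18≡1. ord_38(29) = 18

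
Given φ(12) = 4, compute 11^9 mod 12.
By Euler: 11^{4} ≡ 1 mod 12 since gcd(11, 12) = 1. 9 = 2×4 + 1. So 11^{9} ≡ 11^{1} ≡ 11 mod 12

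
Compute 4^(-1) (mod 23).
Since 23 is prime, by Fermat 4^(-1) ≡ 4^{21} ≡ 6 (mod 23). Verify: 4 × 6 = 24 ≡ 1 (mod 23)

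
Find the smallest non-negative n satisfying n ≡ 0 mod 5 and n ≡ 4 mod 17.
M = 5 × 17 = 85. M₁ = 17, y₁ ≡ 3 mod 5. M₂ = 5, y₂ ≡ 7 mod 17. n = 0×17×3 + 4×5×7 ≡ 55 mod 85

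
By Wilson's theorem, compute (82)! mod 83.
By Wilson's theorem, (82)! ≡ -1 ≡ 82 mod 83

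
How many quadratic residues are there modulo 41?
Exactly half the non-zero residues mod a prime are QRs: (41-1)/2 = 20.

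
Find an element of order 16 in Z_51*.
5 has order 16 mod 51 since 5^{16} ≡ 1 mod 51 and no smaller power works.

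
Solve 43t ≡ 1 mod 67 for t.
Since 67 is prime, by Fermat 43^(-1) ≡ 43^{65} ≡ 53 mod 67. Verify: 43 × 53 = 2279 ≡ 1 mod 67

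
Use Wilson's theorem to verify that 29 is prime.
(28)! mod 29 = 28. Since this equals -1 mod 29, Wilson confirms 29 is prime.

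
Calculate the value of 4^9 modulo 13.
By repeated squaring mod 13: 4^{1}≡4, 4^{2}≡3, 4^{4}≡9, 4^{8}≡3. Then 4^{9} = 4^{8+1} ≡ 3 × 4 ≡ 12 mod 13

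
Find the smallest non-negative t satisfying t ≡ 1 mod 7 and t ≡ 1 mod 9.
M = 7 × 9 = 63. M₁ = 9, y₁ ≡ 4 mod 7. M₂ = 7, y₂ ≡ 4 mod 9. t = 1×9×4 + 1×7×4 ≡ 1 mod 63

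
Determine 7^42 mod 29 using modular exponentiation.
Using Fermat: 7^{28} ≡ 1 mod 29. 42 ≡ 14 mod 28. So 7^{42} ≡ 7^{14} ≡ 1 mod 29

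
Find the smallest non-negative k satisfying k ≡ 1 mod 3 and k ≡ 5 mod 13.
M = 3 × 13 = 39. M₁ = 13, y₁ ≡ 1 mod 3. M₂ = 3, y₂ ≡ 9 mod 13. k = 1×13×1 + 5×3×9 ≡ 31 mod 39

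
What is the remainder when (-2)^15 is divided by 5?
Using Fermat: (-2)^{4} ≡ 1 (mod 5). 15 ≡ 3 (mod 4). So (-2)^{15} ≡ (-2)^{3} ≡ 2 (mod 5)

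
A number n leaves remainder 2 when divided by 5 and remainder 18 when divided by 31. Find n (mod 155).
M = 5 × 31 = 155. M₁ = 31, y₁ ≡ 1 (mod 5). M₂ = 5, y₂ ≡ 25 (mod 31). n = 2×31×1 + 18×5×25 ≡ 142 (mod 155)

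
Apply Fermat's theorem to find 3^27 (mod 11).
By Fermat: 3^{10} ≡ 1 (mod 11). 27 = 2×10 + 7. So 3^{27} ≡ 3^{7} ≡ 9 (mod 11)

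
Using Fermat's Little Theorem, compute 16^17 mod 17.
By Fermat: 16^{16} ≡ 1 (mod 17). So 16^{17} = 16^{16} · 16^{1} ≡ 16^{1} ≡ 16 (mod 17)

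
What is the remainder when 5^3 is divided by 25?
5^{3} = 125 ≡ 0 mod 25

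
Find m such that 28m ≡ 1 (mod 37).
Since 37 is prime, by Fermat 28^(-1) ≡ 28^{35} ≡ 4 (mod 37). Verify: 28 × 4 = 112 ≡ 1 (mod 37)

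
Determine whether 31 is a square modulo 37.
By Euler's criterion: 31^{18} ≡ 36 (mod 37). Since this equals -1 (≡ 36), 31 is not a QR.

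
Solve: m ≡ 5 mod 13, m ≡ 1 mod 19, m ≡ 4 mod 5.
M = 13 × 19 × 5 = 1235. M₁ = 95, y₁ ≡ 10 mod 13. M₂ = 65, y₂ ≡ 12 mod 19. M₃ = 247, y₃ ≡ 3 mod 5. m = 5×95×10 + 1×65×12 + 4×247×3 ≡ 1084 mod 1235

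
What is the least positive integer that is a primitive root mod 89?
g = 3. For each prime q|88: 3^{44}≡88, 3^{8}≡64, none ≡ 1, so ord_89(3) = 88 and 3 is a primitive root.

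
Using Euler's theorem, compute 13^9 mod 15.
By Euler: 13^{8} ≡ 1 (mod 15) since gcd(13, 15) = 1. 9 = 1×8 + 1. So 13^{9} ≡ 13^{1} ≡ 13 (mod 15)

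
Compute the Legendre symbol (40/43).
(40/43) = 40^{21} mod 43 = 1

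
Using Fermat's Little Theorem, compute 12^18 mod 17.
By Fermat: 12^{16} ≡ 1 mod 17. So 12^{18} = 12^{16} · 12^{2} ≡ 12^{2} ≡ 8 mod 17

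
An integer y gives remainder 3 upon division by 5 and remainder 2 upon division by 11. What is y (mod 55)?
M = 5 × 11 = 55. M₁ = 11, y₁ ≡ 1 (mod 5). M₂ = 5, y₂ ≡ 9 (mod 11). y = 3×11×1 + 2×5×9 ≡ 13 (mod 55)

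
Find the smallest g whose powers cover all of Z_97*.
g = 5. Powers: [5, 25, 28, 43, 21, 8, 40, 6, 30, ...] generates all 96 non-zero residues.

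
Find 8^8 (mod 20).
By repeated squaring (mod 20): 8^{1}≡8, 8^{2}≡4, 8^{4}≡16, 8^{8}≡16. So 8^{8} ≡ 16 (mod 20)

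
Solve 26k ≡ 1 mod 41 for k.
Since 41 is prime, by Fermat 26^(-1) ≡ 26^{39} ≡ 30 mod 41. Verify: 26 × 30 = 780 ≡ 1 mod 41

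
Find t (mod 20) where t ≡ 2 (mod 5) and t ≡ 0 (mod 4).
M = 5 × 4 = 20. M₁ = 4, y₁ ≡ 4 (mod 5). M₂ = 5, y₂ ≡ 1 (mod 4). t = 2×4×4 + 0×5×1 ≡ 12 (mod 20)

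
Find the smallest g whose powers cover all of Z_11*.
g = 2. Powers: [2, 4, 8, 5, 10, 9, 7, 3, 6, 1] generates all 10 non-zero residues.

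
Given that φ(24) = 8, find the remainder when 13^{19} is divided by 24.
By Euler: 13^{8} ≡ 1 mod 24 since gcd(13, 24) = 1. 19 = 2×8 + 3. So 13^{19} ≡ 13^{3} ≡ 13 mod 24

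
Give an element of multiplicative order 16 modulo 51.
29 has order 16 mod 51 since 29^{16} ≡ 1 (mod 51) and no smaller power works.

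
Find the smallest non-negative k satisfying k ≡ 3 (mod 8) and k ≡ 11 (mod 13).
M = 8 × 13 = 104. M₁ = 13, y₁ ≡ 5 (mod 8). M₂ = 8, y₂ ≡ 5 (mod 13). k = 3×13×5 + 11×8×5 ≡ 11 (mod 104)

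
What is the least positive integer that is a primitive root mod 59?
g = 2. Powers: [2, 4, 8, 16, 32, 5, 10, 20, ...] generates all 58 non-zero residues.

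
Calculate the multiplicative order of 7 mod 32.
Powers of 7 mod 32: 7^1≡7, 7^2≡17, 7^3≡23, 7^4≡1. So the order of 7 is 4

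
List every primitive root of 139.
There are φ(138) = 44 primitive roots mod 139: {2, 3, 12, 15, 17, 18, 19, 21, 22, 26, 32, 40, 50, 53, 56, 58, 61, 68, 70, 72, 73, 85, 88, 90, 92, 93, 98, 101, 102, 104, 108, 109, 110, 111, 114, 115, 119, 123, 126, 128, 130, 132, 134, 135}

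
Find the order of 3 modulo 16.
Powers of 3 mod 16: 3^1≡3, 3^2≡9, 3^3≡11, 3^4≡1. Order = 4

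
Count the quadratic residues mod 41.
For prime 41, there are (p-1)/2 = (41-1)/2 = 20 quadratic residues (excluding 0).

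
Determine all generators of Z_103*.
There are φ(102) = 32 primitive roots mod 103: {5, 6, 11, 12, 20, 21, 35, 40, 43, 44, 45, 48, 51, 53, 54, 62, 65, 67, 70, 71, 74, 75, 77, 78, 84, 85, 86, 87, 88, 96, 99, 101}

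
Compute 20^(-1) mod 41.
Since 41 is prime, by Fermat 20^(-1) ≡ 20^{39} ≡ 39 mod 41. Verify: 20 × 39 = 780 ≡ 1 mod 41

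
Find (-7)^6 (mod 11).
By repeated squaring (mod 11): (-7)^{1}≡4, (-7)^{2}≡5, (-7)^{4}≡3. Then (-7)^{6} = (-7)^{4+2} ≡ 3 × 5 ≡ 4 (mod 11)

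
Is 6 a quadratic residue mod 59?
By Euler's criterion: 6^{29} ≡ 58 (mod 59). Since this equals -1 (≡ 58), 6 is not a QR.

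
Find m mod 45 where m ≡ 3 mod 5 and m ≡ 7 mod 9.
M = 5 × 9 = 45. M₁ = 9, y₁ ≡ 4 mod 5. M₂ = 5, y₂ ≡ 2 mod 9. m = 3×9×4 + 7×5×2 ≡ 43 mod 45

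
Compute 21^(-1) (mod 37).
Since 37 is prime, by Fermat 21^(-1) ≡ 21^{35} ≡ 30 (mod 37). Verify: 21 × 30 = 630 ≡ 1 (mod 37)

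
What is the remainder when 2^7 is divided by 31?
By repeated squaring (mod 31): 2^{1}≡2, 2^{2}≡4, 2^{4}≡16. Then 2^{7} = 2^{4+2+1} ≡ 16 × 4 × 2 ≡ 4 (mod 31)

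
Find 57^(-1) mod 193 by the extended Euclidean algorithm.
Extended GCD: 57(-44) + 193(13) = 1. So 57^(-1) ≡ -44 ≡ 149 mod 193. Verify: 57 × 149 = 8493 ≡ 1 mod 193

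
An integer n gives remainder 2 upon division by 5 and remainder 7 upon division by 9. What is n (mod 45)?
M = 5 × 9 = 45. M₁ = 9, y₁ ≡ 4 (mod 5). M₂ = 5, y₂ ≡ 2 (mod 9). n = 2×9×4 + 7×5×2 ≡ 7 (mod 45)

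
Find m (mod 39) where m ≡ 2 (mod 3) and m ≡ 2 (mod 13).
M = 3 × 13 = 39. M₁ = 13, y₁ ≡ 1 (mod 3). M₂ = 3, y₂ ≡ 9 (mod 13). m = 2×13×1 + 2×3×9 ≡ 2 (mod 39)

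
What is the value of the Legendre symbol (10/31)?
(10/31) = 10^{15} mod 31 = 1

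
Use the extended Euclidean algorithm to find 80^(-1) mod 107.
Extended GCD: 80(-4) + 107(3) = 1. So 80^(-1) ≡ -4 ≡ 103 (mod 107). Verify: 80 × 103 = 8240 ≡ 1 (mod 107)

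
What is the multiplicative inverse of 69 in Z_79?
Since 79 is prime, by Fermat 69^(-1) ≡ 69^{77} ≡ 71 (mod 79). Verify: 69 × 71 = 4899 ≡ 1 (mod 79)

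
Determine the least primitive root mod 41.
g = 6. For each prime q|40: 6^{20}≡40, 6^{8}≡10, none ≡ 1, so ord_41(6) = 40 and 6 is a primitive root.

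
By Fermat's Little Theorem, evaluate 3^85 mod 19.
By Fermat: 3^{18} ≡ 1 mod 19. 85 = 4×18 + 13. So 3^{85} ≡ 3^{13} ≡ 14 mod 19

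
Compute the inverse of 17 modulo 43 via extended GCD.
Extended GCD: 17(-5) + 43(2) = 1. So 17^(-1) ≡ -5 ≡ 38 (mod 43). Verify: 17 × 38 = 646 ≡ 1 (mod 43)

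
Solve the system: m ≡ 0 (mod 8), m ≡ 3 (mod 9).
M = 8 × 9 = 72. M₁ = 9, y₁ ≡ 1 (mod 8). M₂ = 8, y₂ ≡ 8 (mod 9). m = 0×9×1 + 3×8×8 ≡ 48 (mod 72)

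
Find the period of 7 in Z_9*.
Powers of 7 mod 9: 7^1≡7, 7^2≡4, 7^3≡1. So the order of 7 is 3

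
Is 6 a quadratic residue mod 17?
By Euler's criterion: 6^{8} ≡ 16 mod 17. Since this equals -1 (≡ 16), 6 is not a QR.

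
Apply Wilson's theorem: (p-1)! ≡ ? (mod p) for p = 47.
By Wilson's theorem, (46)! ≡ -1 ≡ 46 (mod 47)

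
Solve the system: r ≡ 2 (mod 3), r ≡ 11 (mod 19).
M = 3 × 19 = 57. M₁ = 19, y₁ ≡ 1 (mod 3). M₂ = 3, y₂ ≡ 13 (mod 19). r = 2×19×1 + 11×3×13 ≡ 11 (mod 57)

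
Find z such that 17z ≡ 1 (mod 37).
Since 37 is prime, by Fermat 17^(-1) ≡ 17^{35} ≡ 24 (mod 37). Verify: 17 × 24 = 408 ≡ 1 (mod 37)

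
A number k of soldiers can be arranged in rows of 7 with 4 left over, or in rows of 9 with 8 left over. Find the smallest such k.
M = 7 × 9 = 63. M₁ = 9, y₁ ≡ 4 (mod 7). M₂ = 7, y₂ ≡ 4 (mod 9). k = 4×9×4 + 8×7×4 ≡ 53 (mod 63)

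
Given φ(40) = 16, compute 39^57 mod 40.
By Euler: 39^{16} ≡ 1 (mod 40) since gcd(39, 40) = 1. 57 = 3×16 + 9. So 39^{57} ≡ 39^{9} ≡ 39 (mod 40)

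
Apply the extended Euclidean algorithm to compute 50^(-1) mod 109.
Extended GCD: 50(24) + 109(-11) = 1. So 50^(-1) ≡ 24 mod 109. Verify: 50 × 24 = 1200 ≡ 1 mod 109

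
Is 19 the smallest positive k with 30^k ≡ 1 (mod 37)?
Powers of 30 mod 37: 30^1≡30, 30^2≡12, 30^3≡27, 30^4≡33, 30^5≡28, 30^6≡26, 30^7≡3, 30^8≡16, 30^9≡36, 30^10≡7, 30^11≡25, 30^12≡10, 30^13≡4, 30^14≡9, 30^15≡11, 30^16≡34, 30^17≡21, 30^18≡1. Already 30^18≡1, so the order is 18 < 19. No, the actual order is 18.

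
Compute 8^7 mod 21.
By repeated squaring (mod 21): 8^{1}≡8, 8^{2}≡1, 8^{4}≡1. Then 8^{7} = 8^{4+2+1} ≡ 1 × 1 × 8 ≡ 8 (mod 21)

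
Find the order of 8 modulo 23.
Powers of 8 mod 23: 8^1≡8, 8^2≡18, 8^3≡6, 8^4≡2, 8^5≡16, 8^6≡13, 8^7≡12, 8^8≡4, 8^9≡9, 8^10≡3, 8^11≡1. ord_23(8) = 11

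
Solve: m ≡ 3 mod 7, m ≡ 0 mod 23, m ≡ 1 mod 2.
M = 7 × 23 × 2 = 322. M₁ = 46, y₁ ≡ 2 mod 7. M₂ = 14, y₂ ≡ 5 mod 23. M₃ = 161, y₃ ≡ 1 mod 2. m = 3×46×2 + 0×14×5 + 1×161×1 ≡ 115 mod 322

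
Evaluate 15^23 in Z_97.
By repeated squaring mod 97: 15^{1}≡15, 15^{2}≡31, 15^{4}≡88, 15^{8}≡81, 15^{16}≡62. Then 15^{23} = 15^{16+4+2+1} ≡ 62 × 88 × 31 × 15 ≡ 5 mod 97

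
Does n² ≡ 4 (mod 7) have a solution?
By Euler's criterion: 4^{3} ≡ 1 (mod 7). Since this equals 1, 4 is a QR.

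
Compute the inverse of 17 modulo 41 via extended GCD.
Extended GCD: 17(-12) + 41(5) = 1. So 17^(-1) ≡ -12 ≡ 29 mod 41. Verify: 17 × 29 = 493 ≡ 1 mod 41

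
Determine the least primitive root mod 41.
g = 6. For each prime q|40: 6^{20}≡40, 6^{8}≡10, none ≡ 1, so ord_41(6) = 40 and 6 is a primitive root.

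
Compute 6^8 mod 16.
By repeated squaring mod 16: 6^{1}≡6, 6^{2}≡4, 6^{4}≡0, 6^{8}≡0. So 6^{8} ≡ 0 mod 16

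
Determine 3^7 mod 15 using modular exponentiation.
By repeated squaring mod 15: 3^{1}≡3, 3^{2}≡9, 3^{4}≡6. Then 3^{7} = 3^{4+2+1} ≡ 6 × 9 × 3 ≡ 12 mod 15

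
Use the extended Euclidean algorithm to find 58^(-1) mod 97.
Extended GCD: 58(-5) + 97(3) = 1. So 58^(-1) ≡ -5 ≡ 92 mod 97. Verify: 58 × 92 = 5336 ≡ 1 mod 97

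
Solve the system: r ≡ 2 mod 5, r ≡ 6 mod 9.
M = 5 × 9 = 45. M₁ = 9, y₁ ≡ 4 mod 5. M₂ = 5, y₂ ≡ 2 mod 9. r = 2×9×4 + 6×5×2 ≡ 42 mod 45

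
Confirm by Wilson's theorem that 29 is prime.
(28)! mod 29 = 28. Since this equals -1 mod 29, Wilson confirms 29 is prime.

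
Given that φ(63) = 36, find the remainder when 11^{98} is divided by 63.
By Euler: 11^{36} ≡ 1 (mod 63) since gcd(11, 63) = 1. 98 = 2×36 + 26. So 11^{98} ≡ 11^{26} ≡ 58 (mod 63)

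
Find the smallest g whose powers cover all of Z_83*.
g = 2. For each prime q|82: 2^{41}≡82, 2^{2}≡4, none ≡ 1, so ord_83(2) = 82 and 2 is a primitive root.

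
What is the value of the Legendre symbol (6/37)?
(6/37) = 6^{18} mod 37 = -1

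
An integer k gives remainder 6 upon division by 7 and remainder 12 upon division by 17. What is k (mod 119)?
M = 7 × 17 = 119. M₁ = 17, y₁ ≡ 5 (mod 7). M₂ = 7, y₂ ≡ 5 (mod 17). k = 6×17×5 + 12×7×5 ≡ 97 (mod 119)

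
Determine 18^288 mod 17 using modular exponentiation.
Using Fermat: 18^{16} ≡ 1 (mod 17). 288 ≡ 0 (mod 16). So 18^{288} ≡ 18^{0} ≡ 1 (mod 17)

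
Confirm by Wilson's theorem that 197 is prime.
(196)! mod 197 = 196. Since this equals -1 mod 197, Wilson confirms 197 is prime.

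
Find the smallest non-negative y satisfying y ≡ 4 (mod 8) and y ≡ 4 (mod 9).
M = 8 × 9 = 72. M₁ = 9, y₁ ≡ 1 (mod 8). M₂ = 8, y₂ ≡ 8 (mod 9). y = 4×9×1 + 4×8×8 ≡ 4 (mod 72)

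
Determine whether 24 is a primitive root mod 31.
ord_31(24) divides 30. For each prime q|30: 24^{15}≡30, 24^{10}≡25, 24^{6}≡4, none ≡ 1. So 24 has order 30 and is a primitive root mod 31.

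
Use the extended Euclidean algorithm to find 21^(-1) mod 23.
Extended GCD: 21(11) + 23(-10) = 1. So 21^(-1) ≡ 11 mod 23. Verify: 21 × 11 = 231 ≡ 1 mod 23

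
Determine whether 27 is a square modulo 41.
By Euler's criterion: 27^{20} ≡ 40 mod 41. Since this equals -1 (≡ 40), 27 is not a QR.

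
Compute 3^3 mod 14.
3^{3} = 27 ≡ 13 mod 14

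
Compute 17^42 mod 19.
Using Fermat: 17^{18} ≡ 1 (mod 19). 42 ≡ 6 (mod 18). So 17^{42} ≡ 17^{6} ≡ 7 (mod 19)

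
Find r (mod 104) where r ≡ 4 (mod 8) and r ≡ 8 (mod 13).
M = 8 × 13 = 104. M₁ = 13, y₁ ≡ 5 (mod 8). M₂ = 8, y₂ ≡ 5 (mod 13). r = 4×13×5 + 8×8×5 ≡ 60 (mod 104)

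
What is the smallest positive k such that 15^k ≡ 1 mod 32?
Powers of 15 mod 32: 15^1≡15, 15^2≡1. Order = 2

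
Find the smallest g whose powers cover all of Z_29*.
g = 2. For each prime q|28: 2^{14}≡28, 2^{4}≡16, none ≡ 1, so ord_29(2) = 28 and 2 is a primitive root.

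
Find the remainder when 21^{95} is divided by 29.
By Fermat: 21^{28} ≡ 1 (mod 29). 95 = 3×28 + 11. So 21^{95} ≡ 21^{11} ≡ 26 (mod 29)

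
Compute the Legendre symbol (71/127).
(71/127) = 71^{63} mod 127 = 1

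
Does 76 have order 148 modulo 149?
76^{74} ≡ 1 mod 149 and 74 < 148, so ord_149(76) = 74 ≠ 148 and 76 is not a primitive root.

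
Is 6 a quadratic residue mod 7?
By Euler's criterion: 6^{3} ≡ 6 (mod 7). Since this equals -1 (≡ 6), 6 is not a QR.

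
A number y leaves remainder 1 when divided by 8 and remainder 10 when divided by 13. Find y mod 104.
M = 8 × 13 = 104. M₁ = 13, y₁ ≡ 5 mod 8. M₂ = 8, y₂ ≡ 5 mod 13. y = 1×13×5 + 10×8×5 ≡ 49 mod 104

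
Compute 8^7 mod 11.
By repeated squaring mod 11: 8^{1}≡8, 8^{2}≡9, 8^{4}≡4. Then 8^{7} = 8^{4+2+1} ≡ 4 × 9 × 8 ≡ 2 mod 11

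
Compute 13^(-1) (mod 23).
Since 23 is prime, by Fermat 13^(-1) ≡ 13^{21} ≡ 16 (mod 23). Verify: 13 × 16 = 208 ≡ 1 (mod 23)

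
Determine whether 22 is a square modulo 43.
By Euler's criterion: 22^{21} ≡ 42 mod 43. Since this equals -1 (≡ 42), 22 is not a QR.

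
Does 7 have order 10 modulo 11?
ord_11(7) divides 10. For each prime q|10: 7^{5}≡10, 7^{2}≡5, none ≡ 1. So 7 has order 10 and is a primitive root mod 11.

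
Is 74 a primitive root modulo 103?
ord_103(74) divides 102. For each prime q|102: 74^{51}≡102, 74^{34}≡46, 74^{6}≡72, none ≡ 1. So 74 has order 102 and is a primitive root mod 103.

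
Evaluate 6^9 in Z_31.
By repeated squaring mod 31: 6^{1}≡6, 6^{2}≡5, 6^{4}≡25, 6^{8}≡5. Then 6^{9} = 6^{8+1} ≡ 5 × 6 ≡ 30 mod 31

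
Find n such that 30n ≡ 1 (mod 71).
Since 71 is prime, by Fermat 30^(-1) ≡ 30^{69} ≡ 45 (mod 71). Verify: 30 × 45 = 1350 ≡ 1 (mod 71)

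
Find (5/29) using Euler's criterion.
(5/29) = 5^{14} mod 29 = 1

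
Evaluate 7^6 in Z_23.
By repeated squaring mod 23: 7^{1}≡7, 7^{2}≡3, 7^{4}≡9. Then 7^{6} = 7^{4+2} ≡ 9 × 3 ≡ 4 mod 23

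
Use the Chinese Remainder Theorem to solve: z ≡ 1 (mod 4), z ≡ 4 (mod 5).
M = 4 × 5 = 20. M₁ = 5, y₁ ≡ 1 (mod 4). M₂ = 4, y₂ ≡ 4 (mod 5). z = 1×5×1 + 4×4×4 ≡ 9 (mod 20)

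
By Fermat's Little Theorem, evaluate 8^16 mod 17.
By Fermat's Little Theorem, 8^{16} ≡ 1 mod 17 since 17 is prime and gcd(8, 17) = 1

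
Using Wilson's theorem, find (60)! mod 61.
By Wilson's theorem, (60)! ≡ -1 ≡ 60 mod 61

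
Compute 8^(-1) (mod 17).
Since 17 is prime, by Fermat 8^(-1) ≡ 8^{15} ≡ 15 (mod 17). Verify: 8 × 15 = 120 ≡ 1 (mod 17)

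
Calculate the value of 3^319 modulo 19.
Using Fermat: 3^{18} ≡ 1 mod 19. 319 ≡ 13 mod 18. So 3^{319} ≡ 3^{13} ≡ 14 mod 19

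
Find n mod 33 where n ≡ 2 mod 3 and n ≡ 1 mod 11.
M = 3 × 11 = 33. M₁ = 11, y₁ ≡ 2 mod 3. M₂ = 3, y₂ ≡ 4 mod 11. n = 2×11×2 + 1×3×4 ≡ 23 mod 33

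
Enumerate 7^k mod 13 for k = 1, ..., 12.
7^1, 7^2, ..., 7^{12} mod 13: [7, 10, 5, 9, 11, 12, 6, 3, 8, 4, 2, 1]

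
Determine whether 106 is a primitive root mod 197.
ord_197(106) divides 196. For each prime q|196: 106^{98}≡196, 106^{28}≡191, none ≡ 1. So 106 has order 196 and is a primitive root mod 197.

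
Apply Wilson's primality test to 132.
(131)! mod 132 = 0. Since 0 ≢ -1 mod 132, 132 is not prime.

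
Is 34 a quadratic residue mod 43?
By Euler's criterion: 34^{21} ≡ 42 (mod 43). Since this equals -1 (≡ 42), 34 is not a QR.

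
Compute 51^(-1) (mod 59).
Since 59 is prime, by Fermat 51^(-1) ≡ 51^{57} ≡ 22 (mod 59). Verify: 51 × 22 = 1122 ≡ 1 (mod 59)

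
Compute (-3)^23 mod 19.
Using Fermat: (-3)^{18} ≡ 1 (mod 19). 23 ≡ 5 (mod 18). So (-3)^{23} ≡ (-3)^{5} ≡ 4 (mod 19)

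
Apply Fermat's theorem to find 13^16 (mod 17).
By Fermat's Little Theorem, 13^{16} ≡ 1 (mod 17) since 17 is prime and gcd(13, 17) = 1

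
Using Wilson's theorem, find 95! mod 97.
(96)! = (95)! × (96) ≡ -1 (mod 97). So (95)! ≡ -1 × (96)^(-1) ≡ (-1)×(-1) = 1 (mod 97)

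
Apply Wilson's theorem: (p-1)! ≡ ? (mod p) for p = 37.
By Wilson's theorem, (36)! ≡ -1 ≡ 36 mod 37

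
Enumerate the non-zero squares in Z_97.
Quadratic residues modulo 97: {1, 2, 3, 4, 6, 8, 9, 11, 12, 16, 18, 22, 24, 25, 27, 31, 32, 33, 35, 36, 43, 44, 47, 48, 49, 50, 53, 54, 61, 62, 64, 65, 66, 70, 72, 73, 75, 79, 81, 85, 86, 88, 89, 91, 93, 94, 95, 96}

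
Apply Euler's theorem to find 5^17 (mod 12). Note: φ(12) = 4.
By Euler: 5^{4} ≡ 1 (mod 12) since gcd(5, 12) = 1. 17 = 4×4 + 1. So 5^{17} ≡ 5^{1} ≡ 5 (mod 12)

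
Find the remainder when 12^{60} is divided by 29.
By Fermat: 12^{28} ≡ 1 mod 29. 60 = 2×28 + 4. So 12^{60} ≡ 12^{4} ≡ 1 mod 29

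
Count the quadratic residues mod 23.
The squaring map on Z_23* is 2-to-1, so there are (22)/2 = 11 QRs.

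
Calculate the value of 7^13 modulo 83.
By repeated squaring (mod 83): 7^{1}≡7, 7^{2}≡49, 7^{4}≡77, 7^{8}≡36. Then 7^{13} = 7^{8+4+1} ≡ 36 × 77 × 7 ≡ 65 (mod 83)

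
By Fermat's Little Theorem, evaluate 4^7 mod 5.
By Fermat: 4^{4} ≡ 1 mod 5. So 4^{7} = 4^{4} · 4^{3} ≡ 4^{3} ≡ 4 mod 5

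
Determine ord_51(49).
Powers of 49 mod 51: 49^1≡49, 49^2≡4, 49^3≡43, 49^4≡16, 49^5≡19, 49^6≡13, 49^7≡25, 49^8≡1. So the order of 49 is 8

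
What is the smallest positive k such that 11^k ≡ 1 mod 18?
Powers of 11 mod 18: 11^1≡11, 11^2≡13, 11^3≡17, 11^4≡7, 11^5≡5, 11^6≡1. So the order of 11 is 6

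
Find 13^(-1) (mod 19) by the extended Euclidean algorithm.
Extended GCD: 13(3) + 19(-2) = 1. So 13^(-1) ≡ 3 (mod 19). Verify: 13 × 3 = 39 ≡ 1 (mod 19)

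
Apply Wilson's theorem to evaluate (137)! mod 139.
(138)! = (137)! × (138) ≡ -1 mod 139. So (137)! ≡ -1 × (138)^(-1) ≡ (-1)×(-1) = 1 mod 139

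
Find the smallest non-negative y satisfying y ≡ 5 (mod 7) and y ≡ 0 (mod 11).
M = 7 × 11 = 77. M₁ = 11, y₁ ≡ 2 (mod 7). M₂ = 7, y₂ ≡ 8 (mod 11). y = 5×11×2 + 0×7×8 ≡ 33 (mod 77)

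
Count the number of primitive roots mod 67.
Number of primitive roots mod 67 = φ(p-1) = φ(66) = 20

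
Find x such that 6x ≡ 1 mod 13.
Since 13 is prime, by Fermat 6^(-1) ≡ 6^{11} ≡ 11 mod 13. Verify: 6 × 11 = 66 ≡ 1 mod 13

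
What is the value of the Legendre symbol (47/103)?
(47/103) = 47^{51} mod 103 = -1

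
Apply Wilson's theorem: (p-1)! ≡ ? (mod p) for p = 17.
By Wilson's theorem, (16)! ≡ -1 ≡ 16 mod 17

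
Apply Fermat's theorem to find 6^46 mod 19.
By Fermat: 6^{18} ≡ 1 mod 19. 46 = 2×18 + 10. So 6^{46} ≡ 6^{10} ≡ 6 mod 19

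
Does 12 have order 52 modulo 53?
ord_53(12) divides 52. For each prime q|52: 12^{26}≡52, 12^{4}≡13, none ≡ 1. So 12 has order 52 and is a primitive root mod 53.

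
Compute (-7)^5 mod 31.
By repeated squaring mod 31: (-7)^{1}≡24, (-7)^{2}≡18, (-7)^{4}≡14. Then (-7)^{5} = (-7)^{4+1} ≡ 14 × 24 ≡ 26 mod 31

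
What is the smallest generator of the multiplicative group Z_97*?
g = 5. For each prime q|96: 5^{48}≡96, 5^{32}≡35, none ≡ 1, so ord_97(5) = 96 and 5 is a primitive root.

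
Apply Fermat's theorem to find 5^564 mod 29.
By Fermat: 5^{28} ≡ 1 mod 29. 564 ≡ 4 mod 28. So 5^{564} ≡ 5^{4} ≡ 16 mod 29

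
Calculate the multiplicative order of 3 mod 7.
Powers of 3 mod 7: 3^1≡3, 3^2≡2, 3^3≡6, 3^4≡4, 3^5≡5, 3^6≡1. ord_7(3) = 6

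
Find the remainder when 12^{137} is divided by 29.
By Fermat: 12^{28} ≡ 1 (mod 29). 137 = 4×28 + 25. So 12^{137} ≡ 12^{25} ≡ 12 (mod 29)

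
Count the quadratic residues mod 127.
The squaring map on Z_127* is 2-to-1, so there are (126)/2 = 63 QRs.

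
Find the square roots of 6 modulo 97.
The square roots of 6 mod 97 are 54 and 43. Verify: 54² = 2916 ≡ 6 mod 97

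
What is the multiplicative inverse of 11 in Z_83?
Since 83 is prime, by Fermat 11^(-1) ≡ 11^{81} ≡ 68 (mod 83). Verify: 11 × 68 = 748 ≡ 1 (mod 83)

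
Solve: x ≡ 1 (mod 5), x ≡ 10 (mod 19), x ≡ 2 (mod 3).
M = 5 × 19 × 3 = 285. M₁ = 57, y₁ ≡ 3 (mod 5). M₂ = 15, y₂ ≡ 14 (mod 19). M₃ = 95, y₃ ≡ 2 (mod 3). x = 1×57×3 + 10×15×14 + 2×95×2 ≡ 86 (mod 285)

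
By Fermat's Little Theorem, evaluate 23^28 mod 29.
By Fermat's Little Theorem, 23^{28} ≡ 1 mod 29 since 29 is prime and gcd(23, 29) = 1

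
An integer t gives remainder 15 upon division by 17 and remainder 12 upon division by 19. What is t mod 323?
M = 17 × 19 = 323. M₁ = 19, y₁ ≡ 9 mod 17. M₂ = 17, y₂ ≡ 9 mod 19. t = 15×19×9 + 12×17×9 ≡ 202 mod 323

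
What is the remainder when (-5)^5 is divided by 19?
By repeated squaring mod 19: (-5)^{1}≡14, (-5)^{2}≡6, (-5)^{4}≡17. Then (-5)^{5} = (-5)^{4+1} ≡ 17 × 14 ≡ 10 mod 19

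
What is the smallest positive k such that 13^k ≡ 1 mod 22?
Powers of 13 mod 22: 13^1≡13, 13^2≡15, 13^3≡19, 13^4≡5, 13^5≡21, 13^6≡9, 13^7≡7, 13^8≡3, 13^9≡17, 13^10≡1. ord_22(13) = 10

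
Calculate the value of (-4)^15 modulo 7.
Using Fermat: (-4)^{6} ≡ 1 (mod 7). 15 ≡ 3 (mod 6). So (-4)^{15} ≡ (-4)^{3} ≡ 6 (mod 7)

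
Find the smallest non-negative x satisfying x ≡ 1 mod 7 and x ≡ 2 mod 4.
M = 7 × 4 = 28. M₁ = 4, y₁ ≡ 2 mod 7. M₂ = 7, y₂ ≡ 3 mod 4. x = 1×4×2 + 2×7×3 ≡ 22 mod 28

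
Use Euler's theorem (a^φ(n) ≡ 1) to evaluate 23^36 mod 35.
By Euler: 23^{24} ≡ 1 (mod 35) since gcd(23, 35) = 1. 36 = 1×24 + 12. So 23^{36} ≡ 23^{12} ≡ 1 (mod 35)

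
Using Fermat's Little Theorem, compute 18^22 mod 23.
By Fermat's Little Theorem, 18^{22} ≡ 1 mod 23 since 23 is prime and gcd(18, 23) = 1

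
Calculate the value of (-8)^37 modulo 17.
Using Fermat: (-8)^{16} ≡ 1 (mod 17). 37 ≡ 5 (mod 16). So (-8)^{37} ≡ (-8)^{5} ≡ 8 (mod 17)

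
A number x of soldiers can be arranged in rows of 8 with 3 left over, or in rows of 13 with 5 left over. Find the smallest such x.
M = 8 × 13 = 104. M₁ = 13, y₁ ≡ 5 mod 8. M₂ = 8, y₂ ≡ 5 mod 13. x = 3×13×5 + 5×8×5 ≡ 83 mod 104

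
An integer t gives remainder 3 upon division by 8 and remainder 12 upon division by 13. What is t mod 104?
M = 8 × 13 = 104. M₁ = 13, y₁ ≡ 5 mod 8. M₂ = 8, y₂ ≡ 5 mod 13. t = 3×13×5 + 12×8×5 ≡ 51 mod 104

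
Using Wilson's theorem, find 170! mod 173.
(172)! = (170)! × (171) × (172) ≡ -1 mod 173. So (170)! ≡ -1 × [(172)(171)]^(-1) ≡ 86 mod 173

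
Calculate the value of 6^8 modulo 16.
By repeated squaring (mod 16): 6^{1}≡6, 6^{2}≡4, 6^{4}≡0, 6^{8}≡0. So 6^{8} ≡ 0 (mod 16)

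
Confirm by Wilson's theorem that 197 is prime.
(196)! mod 197 = 196. Since this equals -1 mod 197, Wilson confirms 197 is prime.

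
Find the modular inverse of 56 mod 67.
Since 67 is prime, by Fermat 56^(-1) ≡ 56^{65} ≡ 6 mod 67. Verify: 56 × 6 = 336 ≡ 1 mod 67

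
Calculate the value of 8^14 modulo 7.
Using Fermat: 8^{6} ≡ 1 mod 7. 14 ≡ 2 mod 6. So 8^{14} ≡ 8^{2} ≡ 1 mod 7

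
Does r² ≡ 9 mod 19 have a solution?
By Euler's criterion: 9^{9} ≡ 1 mod 19. Since this equals 1, 9 is a QR.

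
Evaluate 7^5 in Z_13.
By repeated squaring mod 13: 7^{1}≡7, 7^{2}≡10, 7^{4}≡9. Then 7^{5} = 7^{4+1} ≡ 9 × 7 ≡ 11 mod 13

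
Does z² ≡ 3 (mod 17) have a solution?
By Euler's criterion: 3^{8} ≡ 16 (mod 17). Since this equals -1 (≡ 16), 3 is not a QR.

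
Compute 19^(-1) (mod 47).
Since 47 is prime, by Fermat 19^(-1) ≡ 19^{45} ≡ 5 (mod 47). Verify: 19 × 5 = 95 ≡ 1 (mod 47)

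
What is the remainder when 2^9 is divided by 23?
By repeated squaring mod 23: 2^{1}≡2, 2^{2}≡4, 2^{4}≡16, 2^{8}≡3. Then 2^{9} = 2^{8+1} ≡ 3 × 2 ≡ 6 mod 23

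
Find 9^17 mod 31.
By repeated squaring mod 31: 9^{1}≡9, 9^{2}≡19, 9^{4}≡20, 9^{8}≡28, 9^{16}≡9. Then 9^{17} = 9^{16+1} ≡ 9 × 9 ≡ 19 mod 31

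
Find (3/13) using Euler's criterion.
(3/13) = 3^{6} mod 13 = 1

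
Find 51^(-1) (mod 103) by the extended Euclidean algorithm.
Extended GCD: 51(-2) + 103(1) = 1. So 51^(-1) ≡ -2 ≡ 101 (mod 103). Verify: 51 × 101 = 5151 ≡ 1 (mod 103)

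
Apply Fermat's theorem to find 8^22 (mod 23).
By Fermat's Little Theorem, 8^{22} ≡ 1 (mod 23) since 23 is prime and gcd(8, 23) = 1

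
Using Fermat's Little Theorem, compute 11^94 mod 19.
By Fermat: 11^{18} ≡ 1 (mod 19). 94 = 5×18 + 4. So 11^{94} ≡ 11^{4} ≡ 11 (mod 19)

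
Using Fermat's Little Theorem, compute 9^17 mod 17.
By Fermat: 9^{16} ≡ 1 (mod 17). So 9^{17} = 9^{16} · 9^{1} ≡ 9^{1} ≡ 9 (mod 17)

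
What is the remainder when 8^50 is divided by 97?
By repeated squaring (mod 97): 8^{1}≡8, 8^{2}≡64, 8^{4}≡22, 8^{8}≡96, 8^{16}≡1, 8^{32}≡1. Then 8^{50} = 8^{32+16+2} ≡ 1 × 1 × 64 ≡ 64 (mod 97)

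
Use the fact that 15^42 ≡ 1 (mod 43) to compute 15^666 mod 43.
By Fermat: 15^{42} ≡ 1 (mod 43). 666 ≡ 36 (mod 42). So 15^{666} ≡ 15^{36} ≡ 4 (mod 43)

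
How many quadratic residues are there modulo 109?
The squaring map on Z_109* is 2-to-1, so there are (108)/2 = 54 QRs.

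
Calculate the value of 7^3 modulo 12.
7^{3} = 343 ≡ 7 mod 12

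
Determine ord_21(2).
Powers of 2 mod 21: 2^1≡2, 2^2≡4, 2^3≡8, 2^4≡16, 2^5≡11, 2^6≡1. ord_21(2) = 6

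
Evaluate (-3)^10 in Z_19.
By repeated squaring mod 19: (-3)^{1}≡16, (-3)^{2}≡9, (-3)^{4}≡5, (-3)^{8}≡6. Then (-3)^{10} = (-3)^{8+2} ≡ 6 × 9 ≡ 16 mod 19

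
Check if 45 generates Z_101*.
45^{50} ≡ 1 (mod 101) and 50 < 100, so ord_101(45) = 50 ≠ 100 and 45 is not a primitive root.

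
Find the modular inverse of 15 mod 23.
Since 23 is prime, by Fermat 15^(-1) ≡ 15^{21} ≡ 20 mod 23. Verify: 15 × 20 = 300 ≡ 1 mod 23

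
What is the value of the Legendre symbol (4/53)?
(4/53) = 4^{26} mod 53 = 1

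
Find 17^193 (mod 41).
Using Fermat: 17^{40} ≡ 1 (mod 41). 193 ≡ 33 (mod 40). So 17^{193} ≡ 17^{33} ≡ 19 (mod 41)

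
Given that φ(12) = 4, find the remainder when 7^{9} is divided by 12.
By Euler: 7^{4} ≡ 1 (mod 12) since gcd(7, 12) = 1. 9 = 2×4 + 1. So 7^{9} ≡ 7^{1} ≡ 7 (mod 12)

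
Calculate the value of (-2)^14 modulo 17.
By repeated squaring (mod 17): (-2)^{1}≡15, (-2)^{2}≡4, (-2)^{4}≡16, (-2)^{8}≡1. Then (-2)^{14} = (-2)^{8+4+2} ≡ 1 × 16 × 4 ≡ 13 (mod 17)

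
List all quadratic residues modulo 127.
Quadratic residues modulo 127: {1, 2, 4, 8, 9, 11, 13, 15, 16, 17, 18, 19, 21, 22, 25, 26, 30, 31, 32, 34, 35, 36, 37, 38, 41, 42, 44, 47, 49, 50, 52, 60, 61, 62, 64, 68, 69, 70, 71, 72, 73, 74, 76, 79, 81, 82, 84, 87, 88, 94, 98, 99, 100, 103, 104, 107, 113, 115, 117, 120, 121, 122, 124}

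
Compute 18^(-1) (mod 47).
Since 47 is prime, by Fermat 18^(-1) ≡ 18^{45} ≡ 34 (mod 47). Verify: 18 × 34 = 612 ≡ 1 (mod 47)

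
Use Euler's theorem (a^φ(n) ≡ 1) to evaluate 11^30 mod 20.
By Euler: 11^{8} ≡ 1 (mod 20) since gcd(11, 20) = 1. 30 = 3×8 + 6. So 11^{30} ≡ 11^{6} ≡ 1 (mod 20)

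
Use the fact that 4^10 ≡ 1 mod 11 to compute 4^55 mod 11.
By Fermat: 4^{10} ≡ 1 mod 11. 55 = 5×10 + 5. So 4^{55} ≡ 4^{5} ≡ 1 mod 11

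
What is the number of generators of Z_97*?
There are φ(97-1) = φ(96) = 32 primitive roots modulo 97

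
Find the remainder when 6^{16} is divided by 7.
By Fermat: 6^{6} ≡ 1 (mod 7). 16 = 2×6 + 4. So 6^{16} ≡ 6^{4} ≡ 1 (mod 7)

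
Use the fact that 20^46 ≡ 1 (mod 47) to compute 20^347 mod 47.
By Fermat: 20^{46} ≡ 1 (mod 47). 347 ≡ 25 (mod 46). So 20^{347} ≡ 20^{25} ≡ 23 (mod 47)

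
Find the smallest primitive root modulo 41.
g = 6. Powers: [6, 36, 11, 25, 27, 39, 29, ...] generates all 40 non-zero residues.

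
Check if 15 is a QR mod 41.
By Euler's criterion: 15^{20} ≡ 40 (mod 41). Since this equals -1 (≡ 40), 15 is not a QR.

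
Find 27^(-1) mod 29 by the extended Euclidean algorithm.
Extended GCD: 27(14) + 29(-13) = 1. So 27^(-1) ≡ 14 mod 29. Verify: 27 × 14 = 378 ≡ 1 mod 29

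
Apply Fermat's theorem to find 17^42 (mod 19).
By Fermat: 17^{18} ≡ 1 (mod 19). 42 = 2×18 + 6. So 17^{42} ≡ 17^{6} ≡ 7 (mod 19)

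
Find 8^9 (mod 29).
By repeated squaring (mod 29): 8^{1}≡8, 8^{2}≡6, 8^{4}≡7, 8^{8}≡20. Then 8^{9} = 8^{8+1} ≡ 20 × 8 ≡ 15 (mod 29)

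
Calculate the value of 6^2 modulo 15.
6^{2} = 36 ≡ 6 mod 15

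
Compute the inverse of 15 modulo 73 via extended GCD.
Extended GCD: 15(-34) + 73(7) = 1. So 15^(-1) ≡ -34 ≡ 39 (mod 73). Verify: 15 × 39 = 585 ≡ 1 (mod 73)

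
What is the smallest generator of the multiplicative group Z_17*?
g = 3. For each prime q|16: 3^{8}≡16, none ≡ 1, so ord_17(3) = 16 and 3 is a primitive root.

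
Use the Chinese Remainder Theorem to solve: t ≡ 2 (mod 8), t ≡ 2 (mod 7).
M = 8 × 7 = 56. M₁ = 7, y₁ ≡ 7 (mod 8). M₂ = 8, y₂ ≡ 1 (mod 7). t = 2×7×7 + 2×8×1 ≡ 2 (mod 56)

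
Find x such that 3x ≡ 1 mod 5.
Since 5 is prime, by Fermat 3^(-1) ≡ 3^{3} ≡ 2 mod 5. Verify: 3 × 2 = 6 ≡ 1 mod 5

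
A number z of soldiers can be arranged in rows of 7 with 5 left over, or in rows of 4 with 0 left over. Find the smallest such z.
M = 7 × 4 = 28. M₁ = 4, y₁ ≡ 2 mod 7. M₂ = 7, y₂ ≡ 3 mod 4. z = 5×4×2 + 0×7×3 ≡ 12 mod 28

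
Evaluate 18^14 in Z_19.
By repeated squaring mod 19: 18^{1}≡18, 18^{2}≡1, 18^{4}≡1, 18^{8}≡1. Then 18^{14} = 18^{8+4+2} ≡ 1 × 1 × 1 ≡ 1 mod 19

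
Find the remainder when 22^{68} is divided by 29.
By Fermat: 22^{28} ≡ 1 (mod 29). 68 = 2×28 + 12. So 22^{68} ≡ 22^{12} ≡ 16 (mod 29)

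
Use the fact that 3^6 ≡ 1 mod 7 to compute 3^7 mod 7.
By Fermat: 3^{6} ≡ 1 mod 7. So 3^{7} = 3^{6} · 3^{1} ≡ 3^{1} ≡ 3 mod 7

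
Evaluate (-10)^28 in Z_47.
By repeated squaring mod 47: (-10)^{1}≡37, (-10)^{2}≡6, (-10)^{4}≡36, (-10)^{8}≡27, (-10)^{16}≡24. Then (-10)^{28} = (-10)^{16+8+4} ≡ 24 × 27 × 36 ≡ 16 mod 47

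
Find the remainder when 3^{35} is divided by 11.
By Fermat: 3^{10} ≡ 1 mod 11. 35 = 3×10 + 5. So 3^{35} ≡ 3^{5} ≡ 1 mod 11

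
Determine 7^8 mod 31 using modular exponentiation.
By repeated squaring (mod 31): 7^{1}≡7, 7^{2}≡18, 7^{4}≡14, 7^{8}≡10. So 7^{8} ≡ 10 (mod 31)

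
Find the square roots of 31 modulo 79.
The square roots of 31 mod 79 are 49 and 30. Verify: 49² = 2401 ≡ 31 (mod 79)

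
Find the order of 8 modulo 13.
Powers of 8 mod 13: 8^1≡8, 8^2≡12, 8^3≡5, 8^4≡1. ord_13(8) = 4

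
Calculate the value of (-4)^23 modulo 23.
Using Fermat: (-4)^{22} ≡ 1 (mod 23). 23 ≡ 1 (mod 22). So (-4)^{23} ≡ (-4)^{1} ≡ 19 (mod 23)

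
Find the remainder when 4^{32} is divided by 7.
By Fermat: 4^{6} ≡ 1 (mod 7). 32 = 5×6 + 2. So 4^{32} ≡ 4^{2} ≡ 2 (mod 7)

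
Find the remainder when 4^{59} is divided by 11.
By Fermat: 4^{10} ≡ 1 mod 11. 59 = 5×10 + 9. So 4^{59} ≡ 4^{9} ≡ 3 mod 11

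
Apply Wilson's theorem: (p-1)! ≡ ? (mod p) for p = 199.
By Wilson's theorem, (198)! ≡ -1 ≡ 198 mod 199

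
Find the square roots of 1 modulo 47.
The square roots of 1 mod 47 are 1 and 46. Verify: 1² = 1 ≡ 1 (mod 47)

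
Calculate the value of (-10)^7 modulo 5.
By repeated squaring (mod 5): (-10)^{1}≡0, (-10)^{2}≡0, (-10)^{4}≡0. Then (-10)^{7} = (-10)^{4+2+1} ≡ 0 × 0 × 0 ≡ 0 (mod 5)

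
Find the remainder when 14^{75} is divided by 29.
By Fermat: 14^{28} ≡ 1 (mod 29). 75 = 2×28 + 19. So 14^{75} ≡ 14^{19} ≡ 10 (mod 29)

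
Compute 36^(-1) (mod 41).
Since 41 is prime, by Fermat 36^(-1) ≡ 36^{39} ≡ 8 (mod 41). Verify: 36 × 8 = 288 ≡ 1 (mod 41)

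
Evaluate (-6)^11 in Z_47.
By repeated squaring (mod 47): (-6)^{1}≡41, (-6)^{2}≡36, (-6)^{4}≡27, (-6)^{8}≡24. Then (-6)^{11} = (-6)^{8+2+1} ≡ 24 × 36 × 41 ≡ 33 (mod 47)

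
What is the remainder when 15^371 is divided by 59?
Using Fermat: 15^{58} ≡ 1 (mod 59). 371 ≡ 23 (mod 58). So 15^{371} ≡ 15^{23} ≡ 25 (mod 59)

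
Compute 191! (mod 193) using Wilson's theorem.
(192)! = (191)! × (192) ≡ -1 (mod 193). So (191)! ≡ -1 × (192)^(-1) ≡ (-1)×(-1) = 1 (mod 193)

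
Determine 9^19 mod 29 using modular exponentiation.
By repeated squaring mod 29: 9^{1}≡9, 9^{2}≡23, 9^{4}≡7, 9^{8}≡20, 9^{16}≡23. Then 9^{19} = 9^{16+2+1} ≡ 23 × 23 × 9 ≡ 5 mod 29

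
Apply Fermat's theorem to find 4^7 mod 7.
By Fermat: 4^{6} ≡ 1 mod 7. So 4^{7} = 4^{6} · 4^{1} ≡ 4^{1} ≡ 4 mod 7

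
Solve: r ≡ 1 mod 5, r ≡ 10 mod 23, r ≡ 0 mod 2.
M = 5 × 23 × 2 = 230. M₁ = 46, y₁ ≡ 1 mod 5. M₂ = 10, y₂ ≡ 7 mod 23. M₃ = 115, y₃ ≡ 1 mod 2. r = 1×46×1 + 10×10×7 + 0×115×1 ≡ 56 mod 230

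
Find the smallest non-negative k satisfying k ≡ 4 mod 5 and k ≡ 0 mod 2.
M = 5 × 2 = 10. M₁ = 2, y₁ ≡ 3 mod 5. M₂ = 5, y₂ ≡ 1 mod 2. k = 4×2×3 + 0×5×1 ≡ 4 mod 10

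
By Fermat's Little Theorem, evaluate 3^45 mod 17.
By Fermat: 3^{16} ≡ 1 (mod 17). 45 = 2×16 + 13. So 3^{45} ≡ 3^{13} ≡ 12 (mod 17)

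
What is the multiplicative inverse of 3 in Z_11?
Since 11 is prime, by Fermat 3^(-1) ≡ 3^{9} ≡ 4 (mod 11). Verify: 3 × 4 = 12 ≡ 1 (mod 11)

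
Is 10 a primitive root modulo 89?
10^{44} ≡ 1 mod 89 and 44 < 88, so ord_89(10) = 44 ≠ 88 and 10 is not a primitive root.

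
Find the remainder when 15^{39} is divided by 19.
By Fermat: 15^{18} ≡ 1 (mod 19). 39 = 2×18 + 3. So 15^{39} ≡ 15^{3} ≡ 12 (mod 19)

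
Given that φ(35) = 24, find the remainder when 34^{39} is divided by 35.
By Euler: 34^{24} ≡ 1 (mod 35) since gcd(34, 35) = 1. 39 = 1×24 + 15. So 34^{39} ≡ 34^{15} ≡ 34 (mod 35)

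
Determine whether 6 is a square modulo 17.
By Euler's criterion: 6^{8} ≡ 16 (mod 17). Since this equals -1 (≡ 16), 6 is not a QR.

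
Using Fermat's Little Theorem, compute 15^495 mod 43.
By Fermat: 15^{42} ≡ 1 (mod 43). 495 ≡ 33 (mod 42). So 15^{495} ≡ 15^{33} ≡ 35 (mod 43)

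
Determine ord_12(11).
Powers of 11 mod 12: 11^1≡11, 11^2≡1. Order = 2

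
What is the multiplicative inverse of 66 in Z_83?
Since 83 is prime, by Fermat 66^(-1) ≡ 66^{81} ≡ 39 mod 83. Verify: 66 × 39 = 2574 ≡ 1 mod 83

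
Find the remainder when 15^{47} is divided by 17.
By Fermat: 15^{16} ≡ 1 (mod 17). 47 = 2×16 + 15. So 15^{47} ≡ 15^{15} ≡ 8 (mod 17)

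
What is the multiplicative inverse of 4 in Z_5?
Since 5 is prime, by Fermat 4^(-1) ≡ 4^{3} ≡ 4 (mod 5). Verify: 4 × 4 = 16 ≡ 1 (mod 5)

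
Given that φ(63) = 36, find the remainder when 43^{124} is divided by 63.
By Euler: 43^{36} ≡ 1 (mod 63) since gcd(43, 63) = 1. 124 = 3×36 + 16. So 43^{124} ≡ 43^{16} ≡ 43 (mod 63)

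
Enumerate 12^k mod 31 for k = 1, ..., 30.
12^1, 12^2, ..., 12^{30} mod 31: [12, 20, 23, 28, 26, 2, 24, 9, 15, 25, 21, 4, 17, 18, 30, 19, 11, 8, 3, 5, 29, 7, 22, 16, 6, 10, 27, 14, 13, 1]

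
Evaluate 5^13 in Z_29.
By repeated squaring (mod 29): 5^{1}≡5, 5^{2}≡25, 5^{4}≡16, 5^{8}≡24. Then 5^{13} = 5^{8+4+1} ≡ 24 × 16 × 5 ≡ 6 (mod 29)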